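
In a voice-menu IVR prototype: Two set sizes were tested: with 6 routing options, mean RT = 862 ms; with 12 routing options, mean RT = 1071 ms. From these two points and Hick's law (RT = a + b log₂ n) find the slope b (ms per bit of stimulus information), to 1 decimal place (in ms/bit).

209.0 ms/bit

Slope: b = (1071 − 862) / (log₂ 12 − log₂ 6) = 209/1.0000 = 209.000 ms/bit.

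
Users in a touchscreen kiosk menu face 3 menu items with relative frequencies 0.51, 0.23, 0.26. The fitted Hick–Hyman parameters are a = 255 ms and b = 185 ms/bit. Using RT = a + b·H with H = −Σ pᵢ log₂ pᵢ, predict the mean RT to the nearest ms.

Entropy contributions −pᵢ log₂ pᵢ: 0.4954, 0.4877, 0.5053; sum H = 1.4884 bits.
RT = a + bH = 255 + 185·1.4884 = 530.35 ms.

530 ms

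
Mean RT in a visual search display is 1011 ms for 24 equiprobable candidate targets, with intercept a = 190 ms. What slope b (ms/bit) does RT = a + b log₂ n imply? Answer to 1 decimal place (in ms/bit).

b = (1011 − 190) / log₂(24) = 821 / 4.5850 = 179.064 ms/bit.

179.1 ms/bit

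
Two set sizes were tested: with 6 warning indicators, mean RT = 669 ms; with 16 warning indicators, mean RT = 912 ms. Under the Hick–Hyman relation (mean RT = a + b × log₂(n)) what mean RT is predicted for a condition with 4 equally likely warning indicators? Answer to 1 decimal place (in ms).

With log₂ n on the abscissa the relation is linear; from the two conditions:
  b = (912 − 669) / (log₂ 16 − log₂ 6) = 243 / (4 − 2.5850) = 171.727 ms/bit
  a = 669 − 171.727 × 2.5850 = 225.092 ms
Then RT(4) = 225.092 + 171.727 × log₂ 4 = 225.092 + 171.727 × 2 ≈ 568.546 ms.

568.5 ms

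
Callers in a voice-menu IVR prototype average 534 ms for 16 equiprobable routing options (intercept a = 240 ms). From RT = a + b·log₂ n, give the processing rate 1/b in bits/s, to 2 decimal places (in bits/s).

Choice component = 534 − 240 = 294 ms over log₂(16) = 4 bits.
b = 294 / 4 = 73.500 ms/bit, so 1/b = 13.605 bits/s.

13.61 bits/s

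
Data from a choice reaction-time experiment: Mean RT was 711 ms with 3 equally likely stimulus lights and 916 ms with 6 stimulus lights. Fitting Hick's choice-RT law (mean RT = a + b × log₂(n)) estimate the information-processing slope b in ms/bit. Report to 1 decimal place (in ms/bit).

The slope on a log₂ axis is (916 − 711) / (2.5850 − 1.5850) = 205.000 ms/bit.

205.0 ms/bit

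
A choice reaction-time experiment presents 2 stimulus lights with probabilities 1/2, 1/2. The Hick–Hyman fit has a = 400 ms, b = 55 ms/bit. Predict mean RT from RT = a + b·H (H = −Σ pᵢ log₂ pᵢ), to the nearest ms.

H = −Σ pᵢ log₂ pᵢ = 0.5·1 + 0.5·1 = 1.000 bits.
RT = 400 + 55 × 1.000 = 455.00 ms.

455 ms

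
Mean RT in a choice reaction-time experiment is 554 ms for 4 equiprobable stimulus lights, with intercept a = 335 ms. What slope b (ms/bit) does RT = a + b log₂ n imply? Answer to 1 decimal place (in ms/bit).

4 alternatives carry log₂ 4 = 2 bits; the choice cost is 554 − 335 = 219 ms, so b = 219/2 = 109.500 ms/bit.

109.5 ms/bit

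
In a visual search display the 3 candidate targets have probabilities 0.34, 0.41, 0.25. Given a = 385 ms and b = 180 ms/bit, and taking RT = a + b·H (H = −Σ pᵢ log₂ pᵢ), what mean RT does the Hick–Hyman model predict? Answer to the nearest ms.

Entropy contributions −pᵢ log₂ pᵢ: 0.5292, 0.5274, 0.5000; sum H = 1.5566 bits.
RT = a + bH = 385 + 180·1.5566 = 665.18 ms.

665 ms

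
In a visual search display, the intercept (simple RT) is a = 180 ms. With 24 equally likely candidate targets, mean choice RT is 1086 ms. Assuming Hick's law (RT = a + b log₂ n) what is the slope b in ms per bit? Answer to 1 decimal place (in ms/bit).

b = (1086 − 180) / log₂(24) = 906 / 4.5850 = 197.602 ms/bit.

197.6 ms/bit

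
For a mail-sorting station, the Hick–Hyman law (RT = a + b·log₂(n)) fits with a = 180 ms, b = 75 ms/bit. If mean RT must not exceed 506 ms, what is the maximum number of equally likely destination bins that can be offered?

Information budget: (506 − 180)/75 = 4.3467 bits, so n ≤ 2^4.3467 = 20.346 → at most 20.

20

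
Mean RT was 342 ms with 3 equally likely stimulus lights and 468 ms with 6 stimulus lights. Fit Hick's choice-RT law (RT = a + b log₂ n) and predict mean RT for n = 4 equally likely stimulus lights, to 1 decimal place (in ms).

Solve the two-equation system in a and b:
  b = (468 − 342) / (log₂ 6 − log₂ 3) = 126 / (2.5850 − 1.5850) = 126.000 ms/bit
  a = 342 − 126.000 × 1.5850 = 142.295 ms
Then RT(4) = 142.295 + 126.000 × log₂ 4 = 142.295 + 126.000 × 2 ≈ 394.295 ms.

394.3 ms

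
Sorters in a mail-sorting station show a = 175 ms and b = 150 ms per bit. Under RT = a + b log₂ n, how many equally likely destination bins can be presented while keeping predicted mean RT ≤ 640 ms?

8

150·log₂ n ≤ 640 − 175 = 465, giving log₂ n ≤ 3.1000 and n ≤ 8.574. The largest whole number is 8.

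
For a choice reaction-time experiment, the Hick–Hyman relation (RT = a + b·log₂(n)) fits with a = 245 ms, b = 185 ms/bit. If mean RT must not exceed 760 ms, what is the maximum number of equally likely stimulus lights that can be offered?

Information budget: (760 − 245)/185 = 2.7838 bits, so n ≤ 2^2.7838 = 6.887 → at most 6.

6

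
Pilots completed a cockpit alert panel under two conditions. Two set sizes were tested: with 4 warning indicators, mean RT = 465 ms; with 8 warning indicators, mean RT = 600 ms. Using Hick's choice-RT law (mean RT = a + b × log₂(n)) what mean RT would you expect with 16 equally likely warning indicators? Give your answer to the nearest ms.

735 ms

With log₂ n on the abscissa the relation is linear; from the two conditions:
  b = (600 − 465) / (log₂ 8 − log₂ 4) = 135 / (3 − 2) = 135 ms/bit
  a = 465 − 135 × 2 = 195 ms
Then RT(16) = 195 + 135 × log₂ 16 = 195 + 135 × 4 ≈ 735.000 ms.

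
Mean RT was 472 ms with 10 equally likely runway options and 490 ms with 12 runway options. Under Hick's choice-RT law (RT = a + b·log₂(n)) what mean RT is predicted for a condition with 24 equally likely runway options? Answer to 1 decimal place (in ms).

With log₂ n on the abscissa the relation is linear; from the two conditions:
  b = (490 − 472) / (log₂ 12 − log₂ 10) = 18 / (3.5850 − 3.3219) = 68.432 ms/bit
  a = 472 − 68.432 × 3.3219 = 244.673 ms
Then RT(24) = 244.673 + 68.432 × log₂ 24 = 244.673 + 68.432 × 4.5850 ≈ 558.432 ms.

558.4 ms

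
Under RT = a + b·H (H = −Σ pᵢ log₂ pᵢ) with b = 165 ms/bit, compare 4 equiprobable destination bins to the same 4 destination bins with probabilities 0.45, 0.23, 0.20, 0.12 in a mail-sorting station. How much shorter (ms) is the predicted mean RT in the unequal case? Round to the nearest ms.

27 ms

The RT saving is b·ΔH. Equiprobable H₀ = log₂(4) = 2.0000 bits; with the given probabilities H = 1.8375 bits.
b·(H₀ − H) = 165 × (2.0000 − 1.8375) = 26.81 ms.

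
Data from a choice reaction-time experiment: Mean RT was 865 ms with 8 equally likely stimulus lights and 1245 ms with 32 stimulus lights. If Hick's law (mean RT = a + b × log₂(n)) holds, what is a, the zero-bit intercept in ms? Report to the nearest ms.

The slope on a log₂ axis is (1245 − 865) / (5 − 3) = 190 ms/bit.
Intercept: a = 865 − 190·log₂(8) = 295.000 ms.

295 ms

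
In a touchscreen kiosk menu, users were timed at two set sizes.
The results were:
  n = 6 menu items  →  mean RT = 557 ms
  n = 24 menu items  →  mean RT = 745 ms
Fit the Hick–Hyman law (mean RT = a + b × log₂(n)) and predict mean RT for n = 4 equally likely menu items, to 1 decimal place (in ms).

With log₂ n on the abscissa the relation is linear; from the two conditions:
  b = (745 − 557) / (log₂ 24 − log₂ 6) = 188 / (4.5850 − 2.5850) = 94.000 ms/bit
  a = 557 − 94.000 × 2.5850 = 314.014 ms
Then RT(4) = 314.014 + 94.000 × log₂ 4 = 314.014 + 94.000 × 2 ≈ 502.014 ms.

502.0 ms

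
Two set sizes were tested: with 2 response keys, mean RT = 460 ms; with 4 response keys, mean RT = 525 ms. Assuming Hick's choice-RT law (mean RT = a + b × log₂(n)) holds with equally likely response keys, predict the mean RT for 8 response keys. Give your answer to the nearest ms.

RT is linear in log₂ n, so two points fix the line:
  b = (525 − 460) / (log₂ 4 − log₂ 2) = 65 / (2 − 1) = 65 ms/bit
  a = 460 − 65 × 1 = 395 ms
Then RT(8) = 395 + 65 × log₂ 8 = 395 + 65 × 3 ≈ 590.000 ms.

590 ms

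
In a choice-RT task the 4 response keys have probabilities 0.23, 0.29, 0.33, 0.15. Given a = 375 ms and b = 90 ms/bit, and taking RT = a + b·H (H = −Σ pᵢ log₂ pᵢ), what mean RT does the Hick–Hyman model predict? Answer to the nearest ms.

Entropy contributions −pᵢ log₂ pᵢ: 0.4877, 0.5179, 0.5278, 0.4105; sum H = 1.9439 bits.
RT = a + bH = 375 + 90·1.9439 = 549.95 ms.

550 ms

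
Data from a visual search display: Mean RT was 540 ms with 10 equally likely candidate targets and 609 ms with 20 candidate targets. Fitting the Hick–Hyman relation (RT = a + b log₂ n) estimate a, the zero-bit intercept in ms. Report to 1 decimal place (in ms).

Slope: b = (609 − 540) / (log₂ 20 − log₂ 10) = 69/1.0000 = 69.000 ms/bit.
a = RT₁ − b·log₂ n₁ = 540 − 69.000 × 3.3219 = 310.787 ms.

310.8 ms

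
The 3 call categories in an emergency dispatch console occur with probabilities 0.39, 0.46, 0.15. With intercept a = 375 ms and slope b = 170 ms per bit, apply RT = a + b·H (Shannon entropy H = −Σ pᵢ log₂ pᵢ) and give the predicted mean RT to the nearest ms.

Entropy contributions −pᵢ log₂ pᵢ: 0.5298, 0.5153, 0.4105; sum H = 1.4557 bits.
RT = a + bH = 375 + 170·1.4557 = 622.47 ms.

622 ms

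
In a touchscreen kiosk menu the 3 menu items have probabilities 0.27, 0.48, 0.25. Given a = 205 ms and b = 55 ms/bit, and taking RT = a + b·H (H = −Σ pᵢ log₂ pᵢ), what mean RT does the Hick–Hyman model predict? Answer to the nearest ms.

Entropy contributions −pᵢ log₂ pᵢ: 0.5100, 0.5083, 0.5000; sum H = 1.5183 bits.
RT = a + bH = 205 + 55·1.5183 = 288.51 ms.

289 ms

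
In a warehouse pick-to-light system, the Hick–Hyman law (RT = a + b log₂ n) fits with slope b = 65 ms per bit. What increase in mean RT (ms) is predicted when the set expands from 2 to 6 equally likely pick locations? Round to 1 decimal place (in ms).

103.0 ms

ΔRT = (a + b log₂ n₂) − (a + b log₂ n₁) = b·(log₂ n₂ − log₂ n₁).
log₂(6) − log₂(2) = 2.5850 − 1 = 1.5850.
ΔRT = 65 × 1.5850 = 103.023 ms.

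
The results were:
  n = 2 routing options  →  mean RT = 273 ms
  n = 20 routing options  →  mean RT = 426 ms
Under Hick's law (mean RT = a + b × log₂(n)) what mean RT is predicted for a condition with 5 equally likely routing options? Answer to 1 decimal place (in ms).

RT is linear in log₂ n, so two points fix the line:
  b = (426 − 273) / (log₂ 20 − log₂ 2) = 153 / (4.3219 − 1) = 46.058 ms/bit
  a = 273 − 46.058 × 1 = 226.942 ms
Then RT(5) = 226.942 + 46.058 × log₂ 5 = 226.942 + 46.058 × 2.3219 ≈ 333.885 ms.

333.9 ms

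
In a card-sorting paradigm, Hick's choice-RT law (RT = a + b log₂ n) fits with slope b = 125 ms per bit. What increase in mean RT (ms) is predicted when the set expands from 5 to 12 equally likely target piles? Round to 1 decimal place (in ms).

157.9 ms

ΔRT = (a + b log₂ n₂) − (a + b log₂ n₁) = b·(log₂ n₂ − log₂ n₁).
log₂(12) − log₂(5) = 3.5850 − 2.3219 = 1.2630.
ΔRT = 125 × 1.2630 = 157.879 ms.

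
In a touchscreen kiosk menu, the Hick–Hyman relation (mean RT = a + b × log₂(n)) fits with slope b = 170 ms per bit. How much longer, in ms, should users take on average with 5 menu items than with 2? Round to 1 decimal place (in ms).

224.7 ms

ΔRT = (a + b log₂ n₂) − (a + b log₂ n₁) = b·(log₂ n₂ − log₂ n₁).
log₂(5) − log₂(2) = 2.3219 − 1 = 1.3219.
ΔRT = 170 × 1.3219 = 224.728 ms.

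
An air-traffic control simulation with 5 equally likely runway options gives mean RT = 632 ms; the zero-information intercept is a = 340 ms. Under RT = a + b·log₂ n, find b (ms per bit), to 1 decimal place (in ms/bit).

125.8 ms/bit

b = (632 − 340) / log₂(5) = 292 / 2.3219 = 125.758 ms/bit.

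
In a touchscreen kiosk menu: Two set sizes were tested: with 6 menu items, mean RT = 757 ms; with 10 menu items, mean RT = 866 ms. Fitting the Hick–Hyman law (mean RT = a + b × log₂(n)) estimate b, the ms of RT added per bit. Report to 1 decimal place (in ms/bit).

147.9 ms/bit

Slope: b = (866 − 757) / (log₂ 10 − log₂ 6) = 109/0.7370 = 147.904 ms/bit.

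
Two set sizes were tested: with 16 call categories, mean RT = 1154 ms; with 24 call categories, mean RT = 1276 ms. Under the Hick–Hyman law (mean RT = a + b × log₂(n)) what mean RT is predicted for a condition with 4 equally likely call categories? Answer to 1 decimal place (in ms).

Fit slope and intercept:
  b = (1276 − 1154) / (log₂ 24 − log₂ 16) = 122 / (4.5850 − 4) = 208.560 ms/bit
  a = 1154 − 208.560 × 4 = 319.758 ms
Then RT(4) = 319.758 + 208.560 × log₂ 4 = 319.758 + 208.560 × 2 ≈ 736.879 ms.

736.9 ms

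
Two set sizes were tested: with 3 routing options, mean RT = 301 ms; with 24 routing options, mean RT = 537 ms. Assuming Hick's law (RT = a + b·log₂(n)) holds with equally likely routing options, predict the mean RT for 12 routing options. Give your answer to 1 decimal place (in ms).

RT is linear in log₂ n, so two points fix the line:
  b = (537 − 301) / (log₂ 24 − log₂ 3) = 236 / (4.5850 − 1.5850) = 78.667 ms/bit
  a = 301 − 78.667 × 1.5850 = 176.316 ms
Then RT(12) = 176.316 + 78.667 × log₂ 12 = 176.316 + 78.667 × 3.5850 ≈ 458.333 ms.

458.3 ms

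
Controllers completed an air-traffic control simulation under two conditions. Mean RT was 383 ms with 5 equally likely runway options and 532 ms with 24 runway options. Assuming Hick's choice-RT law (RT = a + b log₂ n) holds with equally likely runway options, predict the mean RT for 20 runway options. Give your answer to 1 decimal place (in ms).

514.7 ms

Solve the two-equation system in a and b:
  b = (532 − 383) / (log₂ 24 − log₂ 5) = 149 / (4.5850 − 2.3219) = 65.841 ms/bit
  a = 383 − 65.841 × 2.3219 = 230.122 ms
Then RT(20) = 230.122 + 65.841 × log₂ 20 = 230.122 + 65.841 × 4.3219 ≈ 514.682 ms.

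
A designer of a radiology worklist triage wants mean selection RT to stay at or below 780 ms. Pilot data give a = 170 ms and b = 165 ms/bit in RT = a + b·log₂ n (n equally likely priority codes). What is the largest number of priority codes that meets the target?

165·log₂ n ≤ 780 − 170 = 610, giving log₂ n ≤ 3.6970 and n ≤ 12.969. The largest whole number is 12.

12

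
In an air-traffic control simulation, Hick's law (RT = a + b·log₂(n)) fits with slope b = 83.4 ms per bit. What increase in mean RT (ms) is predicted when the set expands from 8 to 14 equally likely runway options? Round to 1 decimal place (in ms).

ΔRT = (a + b log₂ n₂) − (a + b log₂ n₁) = b·(log₂ n₂ − log₂ n₁).
log₂(14) − log₂(8) = 3.8074 − 3 = 0.8074.
ΔRT = 83.4 × 0.8074 = 67.333 ms.

67.3 ms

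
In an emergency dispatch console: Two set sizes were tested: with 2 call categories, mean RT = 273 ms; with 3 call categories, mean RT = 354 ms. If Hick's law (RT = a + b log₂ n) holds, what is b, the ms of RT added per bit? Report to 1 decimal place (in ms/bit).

Slope: b = (354 − 273) / (log₂ 3 − log₂ 2) = 81/0.5850 = 138.470 ms/bit.

138.5 ms/bit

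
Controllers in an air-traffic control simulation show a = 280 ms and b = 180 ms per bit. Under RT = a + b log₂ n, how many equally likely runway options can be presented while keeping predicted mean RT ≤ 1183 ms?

Information budget: (1183 − 280)/180 = 5.0167 bits, so n ≤ 2^5.0167 = 32.372 → at most 32.

32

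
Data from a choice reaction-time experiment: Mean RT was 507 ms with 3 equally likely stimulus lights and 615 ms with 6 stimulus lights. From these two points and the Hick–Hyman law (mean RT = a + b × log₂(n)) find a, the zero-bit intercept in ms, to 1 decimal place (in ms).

335.8 ms

Slope: b = (615 − 507) / (log₂ 6 − log₂ 3) = 108/1.0000 = 108.000 ms/bit.
a = RT₁ − b·log₂ n₁ = 507 − 108.000 × 1.5850 = 335.824 ms.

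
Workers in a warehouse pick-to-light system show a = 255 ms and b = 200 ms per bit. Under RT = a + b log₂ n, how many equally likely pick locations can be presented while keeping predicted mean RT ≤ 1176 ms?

Information budget: (1176 − 255)/200 = 4.6050 bits, so n ≤ 2^4.6050 = 24.336 → at most 24.

24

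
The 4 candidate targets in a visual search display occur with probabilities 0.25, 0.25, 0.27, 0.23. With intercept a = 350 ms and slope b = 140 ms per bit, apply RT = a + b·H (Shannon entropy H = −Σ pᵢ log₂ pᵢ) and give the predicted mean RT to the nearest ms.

630 ms

H = 0.25·log₂(1/0.25) + 0.25·log₂(1/0.25) + 0.27·log₂(1/0.27) + 0.23·log₂(1/0.23) = 1.9977 bits.
RT = 350 + 140 × 1.9977 = 629.68 ms.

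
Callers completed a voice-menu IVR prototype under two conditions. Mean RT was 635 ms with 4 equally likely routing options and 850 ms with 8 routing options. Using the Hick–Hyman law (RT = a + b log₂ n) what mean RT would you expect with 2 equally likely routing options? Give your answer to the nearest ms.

RT is linear in log₂ n, so two points fix the line:
  b = (850 − 635) / (log₂ 8 − log₂ 4) = 215 / (3 − 2) = 215 ms/bit
  a = 635 − 215 × 2 = 205 ms
Then RT(2) = 205 + 215 × log₂ 2 = 205 + 215 × 1 ≈ 420.000 ms.

420 ms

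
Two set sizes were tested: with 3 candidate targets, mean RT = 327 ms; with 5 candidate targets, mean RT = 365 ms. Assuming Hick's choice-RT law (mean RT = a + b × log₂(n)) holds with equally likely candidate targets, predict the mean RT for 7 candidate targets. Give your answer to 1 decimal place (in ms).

390.0 ms

Solve the two-equation system in a and b:
  b = (365 − 327) / (log₂ 5 − log₂ 3) = 38 / (2.3219 − 1.5850) = 51.563 ms/bit
  a = 327 − 51.563 × 1.5850 = 245.275 ms
Then RT(7) = 245.275 + 51.563 × log₂ 7 = 245.275 + 51.563 × 2.8074 ≈ 390.030 ms.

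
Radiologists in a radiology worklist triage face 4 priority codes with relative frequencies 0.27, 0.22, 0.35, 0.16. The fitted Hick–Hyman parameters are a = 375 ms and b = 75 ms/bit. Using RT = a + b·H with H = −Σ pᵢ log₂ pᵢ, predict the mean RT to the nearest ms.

Entropy contributions −pᵢ log₂ pᵢ: 0.5100, 0.4806, 0.5301, 0.4230; sum H = 1.9437 bits.
RT = a + bH = 375 + 75·1.9437 = 520.78 ms.

521 ms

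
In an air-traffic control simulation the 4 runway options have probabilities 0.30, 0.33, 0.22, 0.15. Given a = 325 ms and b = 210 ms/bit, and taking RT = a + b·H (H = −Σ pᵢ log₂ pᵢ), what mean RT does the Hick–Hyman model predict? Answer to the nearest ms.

Entropy contributions −pᵢ log₂ pᵢ: 0.5211, 0.5278, 0.4806, 0.4105; sum H = 1.9400 bits.
RT = a + bH = 325 + 210·1.9400 = 732.41 ms.

732 ms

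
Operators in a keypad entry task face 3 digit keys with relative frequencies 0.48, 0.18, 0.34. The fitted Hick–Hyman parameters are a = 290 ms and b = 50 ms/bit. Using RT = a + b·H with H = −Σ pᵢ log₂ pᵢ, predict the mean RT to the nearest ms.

364 ms

H = 0.48·log₂(1/0.48) + 0.18·log₂(1/0.18) + 0.34·log₂(1/0.34) = 1.4828 bits.
RT = 290 + 50 × 1.4828 = 364.14 ms.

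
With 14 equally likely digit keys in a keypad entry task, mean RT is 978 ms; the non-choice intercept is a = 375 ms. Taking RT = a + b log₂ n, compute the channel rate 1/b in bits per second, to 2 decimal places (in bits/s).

6.31 bits/s

Choice component = 978 − 375 = 603 ms over log₂(14) = 3.8074 bits.
b = 603 / 3.8074 = 158.378 ms/bit, so 1/b = 6.314 bits/s.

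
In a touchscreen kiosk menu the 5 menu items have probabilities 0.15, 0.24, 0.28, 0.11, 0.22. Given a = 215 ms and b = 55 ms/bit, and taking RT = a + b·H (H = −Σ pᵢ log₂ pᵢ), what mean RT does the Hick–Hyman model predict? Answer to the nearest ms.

H = 0.15·log₂(1/0.15) + 0.24·log₂(1/0.24) + 0.28·log₂(1/0.28) + 0.11·log₂(1/0.11) + 0.22·log₂(1/0.22) = 2.2498 bits.
RT = 215 + 55 × 2.2498 = 338.74 ms.

339 ms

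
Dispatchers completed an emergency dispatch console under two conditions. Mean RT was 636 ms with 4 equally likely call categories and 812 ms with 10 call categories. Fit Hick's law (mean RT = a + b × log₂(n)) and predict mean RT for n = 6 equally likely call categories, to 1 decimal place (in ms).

With log₂ n on the abscissa the relation is linear; from the two conditions:
  b = (812 − 636) / (log₂ 10 − log₂ 4) = 176 / (3.3219 − 2) = 133.139 ms/bit
  a = 636 − 133.139 × 2 = 369.722 ms
Then RT(6) = 369.722 + 133.139 × log₂ 6 = 369.722 + 133.139 × 2.5850 ≈ 713.881 ms.

713.9 ms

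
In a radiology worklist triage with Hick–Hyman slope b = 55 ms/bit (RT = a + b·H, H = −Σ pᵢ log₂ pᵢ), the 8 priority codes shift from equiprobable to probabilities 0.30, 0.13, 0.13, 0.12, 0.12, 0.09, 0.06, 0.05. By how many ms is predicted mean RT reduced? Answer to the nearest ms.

11 ms

The RT saving is b·ΔH. Equiprobable H₀ = log₂(8) = 3.0000 bits; with the given probabilities H = 2.7928 bits.
b·(H₀ − H) = 55 × (3.0000 − 2.7928) = 11.40 ms.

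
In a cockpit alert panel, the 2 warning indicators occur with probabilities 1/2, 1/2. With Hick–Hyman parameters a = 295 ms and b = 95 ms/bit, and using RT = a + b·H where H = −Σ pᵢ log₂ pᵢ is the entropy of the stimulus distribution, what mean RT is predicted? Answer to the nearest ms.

Each term −pᵢ log₂ pᵢ: 0.5·1 + 0.5·1; summed, H = 1.000 bits.
Mean RT = a + bH = 295 + 95·1.000 = 390.00 ms.

390 ms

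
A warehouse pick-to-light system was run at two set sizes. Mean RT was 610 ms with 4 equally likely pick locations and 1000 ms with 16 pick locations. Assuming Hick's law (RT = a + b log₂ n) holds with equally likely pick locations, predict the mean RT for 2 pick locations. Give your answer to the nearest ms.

415 ms

Solve the two-equation system in a and b:
  b = (1000 − 610) / (log₂ 16 − log₂ 4) = 390 / (4 − 2) = 195 ms/bit
  a = 610 − 195 × 2 = 220 ms
Then RT(2) = 220 + 195 × log₂ 2 = 220 + 195 × 1 ≈ 415.000 ms.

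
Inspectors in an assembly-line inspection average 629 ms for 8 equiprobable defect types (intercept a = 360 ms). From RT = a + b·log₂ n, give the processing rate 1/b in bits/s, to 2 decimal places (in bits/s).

11.15 bits/s

Choice component = 629 − 360 = 269 ms over log₂(8) = 3 bits.
b = 269 / 3 = 89.667 ms/bit, so 1/b = 11.152 bits/s.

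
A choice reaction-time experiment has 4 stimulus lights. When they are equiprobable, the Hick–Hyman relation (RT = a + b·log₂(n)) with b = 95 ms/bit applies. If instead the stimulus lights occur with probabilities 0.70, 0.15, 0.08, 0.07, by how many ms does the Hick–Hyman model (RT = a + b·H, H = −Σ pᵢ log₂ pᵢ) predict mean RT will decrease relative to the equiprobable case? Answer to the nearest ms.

64 ms

The RT saving is b·ΔH. Equiprobable H₀ = log₂(4) = 2.0000 bits; with the given probabilities H = 1.3308 bits.
b·(H₀ − H) = 95 × (2.0000 − 1.3308) = 63.57 ms.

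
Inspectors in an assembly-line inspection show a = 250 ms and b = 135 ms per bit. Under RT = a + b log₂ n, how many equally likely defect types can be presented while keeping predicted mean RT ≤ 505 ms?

3

Information budget: (505 − 250)/135 = 1.8889 bits, so n ≤ 2^1.8889 = 3.703 → at most 3.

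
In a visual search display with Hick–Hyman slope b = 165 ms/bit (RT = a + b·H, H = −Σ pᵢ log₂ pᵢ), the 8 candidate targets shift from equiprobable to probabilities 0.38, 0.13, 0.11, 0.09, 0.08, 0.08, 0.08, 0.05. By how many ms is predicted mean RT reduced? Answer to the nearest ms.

Equiprobable entropy H₀ = log₂ 8 = 3.0000 bits.
Skewed entropy H = −Σ pᵢ log₂ pᵢ = 2.6667 bits.
ΔRT = b·(H₀ − H) = 165 × 0.3333 = 55.00 ms.

55 ms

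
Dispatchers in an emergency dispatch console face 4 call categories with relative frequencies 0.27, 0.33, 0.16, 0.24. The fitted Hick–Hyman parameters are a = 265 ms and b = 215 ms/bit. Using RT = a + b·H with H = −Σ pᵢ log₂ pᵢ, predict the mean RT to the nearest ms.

685 ms

Entropy contributions −pᵢ log₂ pᵢ: 0.5100, 0.5278, 0.4230, 0.4941; sum H = 1.9550 bits.
RT = a + bH = 265 + 215·1.9550 = 685.32 ms.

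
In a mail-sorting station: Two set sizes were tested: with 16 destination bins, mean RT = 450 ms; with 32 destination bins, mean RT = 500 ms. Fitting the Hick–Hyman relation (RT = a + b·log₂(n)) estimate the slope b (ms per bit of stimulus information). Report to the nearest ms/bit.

The slope on a log₂ axis is (500 − 450) / (5 − 4) = 50 ms/bit.

50 ms/bit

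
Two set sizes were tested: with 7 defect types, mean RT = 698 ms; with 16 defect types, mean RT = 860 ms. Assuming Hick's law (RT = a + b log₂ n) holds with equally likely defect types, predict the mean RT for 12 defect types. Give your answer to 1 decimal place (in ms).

With log₂ n on the abscissa the relation is linear; from the two conditions:
  b = (860 − 698) / (log₂ 16 − log₂ 7) = 162 / (4 − 2.8074) = 135.833 ms/bit
  a = 698 − 135.833 × 2.8074 = 316.670 ms
Then RT(12) = 316.670 + 135.833 × log₂ 12 = 316.670 + 135.833 × 3.5850 ≈ 803.624 ms.

803.6 ms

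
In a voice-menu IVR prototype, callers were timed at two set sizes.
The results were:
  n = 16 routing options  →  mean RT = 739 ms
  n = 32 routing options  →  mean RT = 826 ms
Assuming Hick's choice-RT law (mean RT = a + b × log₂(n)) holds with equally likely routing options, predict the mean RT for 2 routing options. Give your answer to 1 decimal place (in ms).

478.0 ms

RT is linear in log₂ n, so two points fix the line:
  b = (826 − 739) / (log₂ 32 − log₂ 16) = 87 / (5 − 4) = 87.000 ms/bit
  a = 739 − 87.000 × 4 = 391.000 ms
Then RT(2) = 391.000 + 87.000 × log₂ 2 = 391.000 + 87.000 × 1 ≈ 478.000 ms.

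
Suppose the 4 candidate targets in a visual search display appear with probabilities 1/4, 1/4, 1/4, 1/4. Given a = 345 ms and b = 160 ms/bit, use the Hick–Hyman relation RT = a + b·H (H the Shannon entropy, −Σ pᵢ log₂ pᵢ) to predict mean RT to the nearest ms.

665 ms

H = −Σ pᵢ log₂ pᵢ = 0.25·2 + 0.25·2 + 0.25·2 + 0.25·2 = 2.000 bits.
RT = 345 + 160 × 2.000 = 665.00 ms.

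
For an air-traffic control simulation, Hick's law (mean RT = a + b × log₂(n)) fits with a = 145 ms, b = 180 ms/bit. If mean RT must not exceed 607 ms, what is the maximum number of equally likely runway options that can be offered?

5

Set 145 + 180·log₂ n ≤ 607 → log₂ n ≤ (607 − 145)/180 = 2.5667.
So n ≤ 2^2.5667 = 5.924; the largest integer n is 5.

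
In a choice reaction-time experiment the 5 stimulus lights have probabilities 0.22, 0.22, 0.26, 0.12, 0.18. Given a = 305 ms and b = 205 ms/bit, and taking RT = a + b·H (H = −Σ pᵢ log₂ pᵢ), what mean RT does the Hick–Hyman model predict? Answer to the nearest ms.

H = 0.22·log₂(1/0.22) + 0.22·log₂(1/0.22) + 0.26·log₂(1/0.26) + 0.12·log₂(1/0.12) + 0.18·log₂(1/0.18) = 2.2788 bits.
RT = 305 + 205 × 2.2788 = 772.16 ms.

772 ms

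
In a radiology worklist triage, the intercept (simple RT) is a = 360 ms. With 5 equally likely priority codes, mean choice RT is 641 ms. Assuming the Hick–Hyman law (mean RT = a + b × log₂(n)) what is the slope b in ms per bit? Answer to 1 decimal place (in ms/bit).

5 alternatives carry log₂ 5 = 2.3219 bits; the choice cost is 641 − 360 = 281 ms, so b = 281/2.3219 = 121.020 ms/bit.

121.0 ms/bit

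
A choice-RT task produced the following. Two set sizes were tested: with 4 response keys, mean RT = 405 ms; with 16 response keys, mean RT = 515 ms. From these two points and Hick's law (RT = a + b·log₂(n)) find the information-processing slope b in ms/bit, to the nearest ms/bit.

The slope on a log₂ axis is (515 − 405) / (4 − 2) = 55 ms/bit.

55 ms/bit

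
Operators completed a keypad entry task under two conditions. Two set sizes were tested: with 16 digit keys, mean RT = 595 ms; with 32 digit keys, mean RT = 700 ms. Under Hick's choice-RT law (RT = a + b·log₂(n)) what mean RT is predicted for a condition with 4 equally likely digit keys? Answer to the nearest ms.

RT is linear in log₂ n, so two points fix the line:
  b = (700 − 595) / (log₂ 32 − log₂ 16) = 105 / (5 − 4) = 105 ms/bit
  a = 595 − 105 × 4 = 175 ms
Then RT(4) = 175 + 105 × log₂ 4 = 175 + 105 × 2 ≈ 385.000 ms.

385 ms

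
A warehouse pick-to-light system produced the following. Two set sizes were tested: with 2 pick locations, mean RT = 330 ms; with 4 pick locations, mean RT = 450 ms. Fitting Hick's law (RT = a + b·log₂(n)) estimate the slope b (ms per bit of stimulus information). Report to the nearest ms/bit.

The slope on a log₂ axis is (450 − 330) / (2 − 1) = 120 ms/bit.

120 ms/bit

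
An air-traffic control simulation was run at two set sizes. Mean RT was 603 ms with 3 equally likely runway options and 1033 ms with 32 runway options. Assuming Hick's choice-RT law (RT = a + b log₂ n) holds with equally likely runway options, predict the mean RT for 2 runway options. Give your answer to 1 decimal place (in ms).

529.3 ms

Solve the two-equation system in a and b:
  b = (1033 − 603) / (log₂ 32 − log₂ 3) = 430 / (5 − 1.5850) = 125.914 ms/bit
  a = 603 − 125.914 × 1.5850 = 403.432 ms
Then RT(2) = 403.432 + 125.914 × log₂ 2 = 403.432 + 125.914 × 1 ≈ 529.345 ms.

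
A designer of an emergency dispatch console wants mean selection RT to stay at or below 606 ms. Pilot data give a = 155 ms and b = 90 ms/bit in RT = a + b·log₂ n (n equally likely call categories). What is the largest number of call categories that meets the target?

32

Set 155 + 90·log₂ n ≤ 606 → log₂ n ≤ (606 − 155)/90 = 5.0111.
So n ≤ 2^5.0111 = 32.247; the largest integer n is 32.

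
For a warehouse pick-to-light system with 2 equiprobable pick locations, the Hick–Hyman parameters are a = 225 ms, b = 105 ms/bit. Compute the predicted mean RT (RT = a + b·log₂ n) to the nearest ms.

log₂(2) = 1 bits, so RT = 225 + 105 × 1 ≈ 330.000 ms.

330 ms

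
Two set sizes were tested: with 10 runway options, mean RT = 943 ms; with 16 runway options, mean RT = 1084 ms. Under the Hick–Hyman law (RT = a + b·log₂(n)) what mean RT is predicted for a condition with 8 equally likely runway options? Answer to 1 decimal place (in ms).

With log₂ n on the abscissa the relation is linear; from the two conditions:
  b = (1084 − 943) / (log₂ 16 − log₂ 10) = 141 / (4 − 3.3219) = 207.943 ms/bit
  a = 943 − 207.943 × 3.3219 = 252.230 ms
Then RT(8) = 252.230 + 207.943 × log₂ 8 = 252.230 + 207.943 × 3 ≈ 876.057 ms.

876.1 ms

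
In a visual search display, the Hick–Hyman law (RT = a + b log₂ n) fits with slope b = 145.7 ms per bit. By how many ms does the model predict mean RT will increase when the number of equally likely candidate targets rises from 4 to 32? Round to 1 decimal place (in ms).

437.1 ms

Only the slope matters, since a is common to both: ΔRT = b·log₂(n₂/n₁).
log₂(32) − log₂(4) = log₂(32/4) = log₂(8) = 3.
ΔRT = 145.7 × 3.0000 = 437.100 ms.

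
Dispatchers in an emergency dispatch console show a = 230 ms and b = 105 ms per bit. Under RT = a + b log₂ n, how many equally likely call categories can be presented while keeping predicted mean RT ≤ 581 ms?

10

Set 230 + 105·log₂ n ≤ 581 → log₂ n ≤ (581 − 230)/105 = 3.3429.
So n ≤ 2^3.3429 = 10.146; the largest integer n is 10.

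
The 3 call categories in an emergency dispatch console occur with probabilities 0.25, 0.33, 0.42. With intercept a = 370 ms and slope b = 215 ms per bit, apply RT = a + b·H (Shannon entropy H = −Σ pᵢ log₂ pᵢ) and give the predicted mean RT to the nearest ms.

H = 0.25·log₂(1/0.25) + 0.33·log₂(1/0.33) + 0.42·log₂(1/0.42) = 1.5535 bits.
RT = 370 + 215 × 1.5535 = 704.00 ms.

704 ms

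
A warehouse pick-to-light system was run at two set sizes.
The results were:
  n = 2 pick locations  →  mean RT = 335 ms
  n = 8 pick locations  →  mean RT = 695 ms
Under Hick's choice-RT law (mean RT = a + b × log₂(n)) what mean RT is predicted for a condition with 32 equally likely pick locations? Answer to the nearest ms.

1055 ms

Solve the two-equation system in a and b:
  b = (695 − 335) / (log₂ 8 − log₂ 2) = 360 / (3 − 1) = 180 ms/bit
  a = 335 − 180 × 1 = 155 ms
Then RT(32) = 155 + 180 × log₂ 32 = 155 + 180 × 5 ≈ 1055.000 ms.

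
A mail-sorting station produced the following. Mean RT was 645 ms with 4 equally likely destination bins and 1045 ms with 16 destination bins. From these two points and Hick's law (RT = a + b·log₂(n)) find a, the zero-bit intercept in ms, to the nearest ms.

Slope: b = (1045 − 645) / (log₂ 16 − log₂ 4) = 400/2.0000 = 200 ms/bit.
Intercept: a = 645 − 200·log₂(4) = 245.000 ms.

245 ms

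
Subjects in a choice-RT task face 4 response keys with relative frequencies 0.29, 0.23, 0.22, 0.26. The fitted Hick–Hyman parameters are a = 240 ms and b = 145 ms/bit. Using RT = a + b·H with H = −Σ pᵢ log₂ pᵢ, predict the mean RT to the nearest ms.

H = 0.29·log₂(1/0.29) + 0.23·log₂(1/0.23) + 0.22·log₂(1/0.22) + 0.26·log₂(1/0.26) = 1.9914 bits.
RT = 240 + 145 × 1.9914 = 528.76 ms.

529 ms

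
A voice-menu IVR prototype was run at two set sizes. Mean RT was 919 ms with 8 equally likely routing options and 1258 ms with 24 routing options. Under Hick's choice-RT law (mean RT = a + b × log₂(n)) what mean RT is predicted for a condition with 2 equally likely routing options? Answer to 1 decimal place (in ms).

491.2 ms

With log₂ n on the abscissa the relation is linear; from the two conditions:
  b = (1258 − 919) / (log₂ 24 − log₂ 8) = 339 / (4.5850 − 3) = 213.885 ms/bit
  a = 919 − 213.885 × 3 = 277.344 ms
Then RT(2) = 277.344 + 213.885 × log₂ 2 = 277.344 + 213.885 × 1 ≈ 491.230 ms.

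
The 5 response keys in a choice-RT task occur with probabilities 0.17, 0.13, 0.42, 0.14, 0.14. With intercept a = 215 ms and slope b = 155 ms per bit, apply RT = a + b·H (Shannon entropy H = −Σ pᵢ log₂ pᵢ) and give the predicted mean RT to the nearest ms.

546 ms

H = 0.17·log₂(1/0.17) + 0.13·log₂(1/0.13) + 0.42·log₂(1/0.42) + 0.14·log₂(1/0.14) + 0.14·log₂(1/0.14) = 2.1371 bits.
RT = 215 + 155 × 2.1371 = 546.25 ms.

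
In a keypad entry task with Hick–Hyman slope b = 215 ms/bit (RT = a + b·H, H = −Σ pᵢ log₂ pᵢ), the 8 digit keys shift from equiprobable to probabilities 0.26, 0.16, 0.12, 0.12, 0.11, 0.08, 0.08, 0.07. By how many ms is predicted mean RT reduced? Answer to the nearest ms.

29 ms

The RT saving is b·ΔH. Equiprobable H₀ = log₂(8) = 3.0000 bits; with the given probabilities H = 2.8643 bits.
b·(H₀ − H) = 215 × (3.0000 − 2.8643) = 29.18 ms.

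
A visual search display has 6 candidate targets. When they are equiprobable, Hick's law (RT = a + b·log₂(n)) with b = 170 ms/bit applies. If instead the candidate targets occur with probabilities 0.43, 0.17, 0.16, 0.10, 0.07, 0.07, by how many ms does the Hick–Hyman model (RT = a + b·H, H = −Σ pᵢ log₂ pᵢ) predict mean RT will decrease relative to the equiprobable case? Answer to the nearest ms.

57 ms

Equiprobable entropy H₀ = log₂ 6 = 2.5850 bits.
Skewed entropy H = −Σ pᵢ log₂ pᵢ = 2.2505 bits.
ΔRT = b·(H₀ − H) = 170 × 0.3345 = 56.86 ms.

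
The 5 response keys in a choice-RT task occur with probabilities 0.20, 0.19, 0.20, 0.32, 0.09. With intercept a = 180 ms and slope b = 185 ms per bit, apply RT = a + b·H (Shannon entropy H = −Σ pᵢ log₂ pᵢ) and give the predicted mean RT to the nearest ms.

591 ms

H = 0.20·log₂(1/0.20) + 0.19·log₂(1/0.19) + 0.20·log₂(1/0.20) + 0.32·log₂(1/0.32) + 0.09·log₂(1/0.09) = 2.2227 bits.
RT = 180 + 185 × 2.2227 = 591.20 ms.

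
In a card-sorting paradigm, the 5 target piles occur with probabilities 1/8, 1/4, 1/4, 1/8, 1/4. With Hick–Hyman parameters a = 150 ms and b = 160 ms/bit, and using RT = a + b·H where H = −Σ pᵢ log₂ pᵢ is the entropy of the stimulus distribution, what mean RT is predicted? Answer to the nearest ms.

H = −Σ pᵢ log₂ pᵢ = 0.125·3 + 0.25·2 + 0.25·2 + 0.125·3 + 0.25·2 = 2.250 bits.
RT = 150 + 160 × 2.250 = 510.00 ms.

510 ms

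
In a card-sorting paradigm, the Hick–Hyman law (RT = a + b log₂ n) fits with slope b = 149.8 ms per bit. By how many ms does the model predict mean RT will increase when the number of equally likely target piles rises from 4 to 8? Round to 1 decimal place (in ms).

Only the slope matters, since a is common to both: ΔRT = b·log₂(n₂/n₁).
log₂(8) − log₂(4) = log₂(8/4) = log₂(2) = 1.
ΔRT = 149.8 × 1.0000 = 149.800 ms.

149.8 ms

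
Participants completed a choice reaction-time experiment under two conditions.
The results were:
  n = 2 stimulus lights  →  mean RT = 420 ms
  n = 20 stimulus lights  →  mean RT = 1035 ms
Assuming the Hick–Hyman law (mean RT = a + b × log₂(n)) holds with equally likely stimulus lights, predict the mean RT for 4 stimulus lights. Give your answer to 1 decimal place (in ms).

605.1 ms

Solve the two-equation system in a and b:
  b = (1035 − 420) / (log₂ 20 − log₂ 2) = 615 / (4.3219 − 1) = 185.133 ms/bit
  a = 420 − 185.133 × 1 = 234.867 ms
Then RT(4) = 234.867 + 185.133 × log₂ 4 = 234.867 + 185.133 × 2 ≈ 605.133 ms.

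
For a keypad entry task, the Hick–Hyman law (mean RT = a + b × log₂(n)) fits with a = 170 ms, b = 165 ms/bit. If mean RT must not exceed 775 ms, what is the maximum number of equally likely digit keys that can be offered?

12

165·log₂ n ≤ 775 − 170 = 605, giving log₂ n ≤ 3.6667 and n ≤ 12.699. The largest whole number is 12.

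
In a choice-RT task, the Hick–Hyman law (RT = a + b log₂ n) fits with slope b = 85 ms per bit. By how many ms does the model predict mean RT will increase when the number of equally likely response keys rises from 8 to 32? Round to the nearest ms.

The intercept a cancels: ΔRT = b·(log₂ n₂ − log₂ n₁) = b·log₂(n₂/n₁).
log₂(32) − log₂(8) = log₂(32/8) = log₂(4) = 2.
ΔRT = 85 × 2.0000 = 170.000 ms.

170 ms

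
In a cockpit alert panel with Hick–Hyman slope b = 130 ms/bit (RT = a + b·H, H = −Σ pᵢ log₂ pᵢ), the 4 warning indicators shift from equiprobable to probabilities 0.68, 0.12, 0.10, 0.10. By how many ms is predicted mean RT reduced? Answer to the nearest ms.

77 ms

Equiprobable entropy H₀ = log₂ 4 = 2.0000 bits.
Skewed entropy H = −Σ pᵢ log₂ pᵢ = 1.4098 bits.
ΔRT = b·(H₀ − H) = 130 × 0.5902 = 76.73 ms.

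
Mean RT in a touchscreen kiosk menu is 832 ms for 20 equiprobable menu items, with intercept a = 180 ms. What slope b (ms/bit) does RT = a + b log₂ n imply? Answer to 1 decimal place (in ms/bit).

150.9 ms/bit

log₂(20) = 4.3219 bits.
b = (RT − a)/log₂ n = (832 − 180) / 4.3219 = 150.859 ms/bit.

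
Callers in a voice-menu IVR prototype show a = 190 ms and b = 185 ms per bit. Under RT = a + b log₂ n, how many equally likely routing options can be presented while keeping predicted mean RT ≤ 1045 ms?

24

Information budget: (1045 − 190)/185 = 4.6216 bits, so n ≤ 2^4.6216 = 24.618 → at most 24.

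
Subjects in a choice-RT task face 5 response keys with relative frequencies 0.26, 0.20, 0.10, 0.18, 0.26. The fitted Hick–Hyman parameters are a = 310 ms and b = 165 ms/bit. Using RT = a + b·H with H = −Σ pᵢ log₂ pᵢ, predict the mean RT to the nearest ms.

H = 0.26·log₂(1/0.26) + 0.20·log₂(1/0.20) + 0.10·log₂(1/0.10) + 0.18·log₂(1/0.18) + 0.26·log₂(1/0.26) = 2.2525 bits.
RT = 310 + 165 × 2.2525 = 681.66 ms.

682 ms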